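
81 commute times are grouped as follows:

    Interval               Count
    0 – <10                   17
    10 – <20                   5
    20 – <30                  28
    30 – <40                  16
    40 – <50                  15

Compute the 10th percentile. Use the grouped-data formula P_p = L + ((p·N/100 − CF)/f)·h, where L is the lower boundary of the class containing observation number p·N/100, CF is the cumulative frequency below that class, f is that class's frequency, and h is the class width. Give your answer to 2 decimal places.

4.76

N = 81; target position k = 10/100 · 81 = 8.1.
Cumulative frequencies: 17, 22, 50, 66, 81.
Observation 8.1 falls in the class 0 – <10.
L = 0, CF = 0, f = 17, h = 10.
P10 = 0 + ((8.1 − 0)/17)·10 = 0 + 4.76471 = 4.76471.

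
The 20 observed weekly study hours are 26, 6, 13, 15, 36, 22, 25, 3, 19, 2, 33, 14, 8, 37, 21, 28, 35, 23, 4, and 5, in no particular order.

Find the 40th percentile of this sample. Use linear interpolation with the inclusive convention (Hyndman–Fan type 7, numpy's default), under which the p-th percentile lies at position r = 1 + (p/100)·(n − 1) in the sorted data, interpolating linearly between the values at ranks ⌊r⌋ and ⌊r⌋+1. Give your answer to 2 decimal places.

Sorted: 2, 3, 4, 5, 6, 8, 13, 14, 15, 19, 21, 22, 23, 25, 26, 28, 33, 35, 36, 37.
n = 20.
r = 1 + (40/100)·(20 − 1) = 1 + 7.6 = 8.6.
Rank 8 is 14 and rank 9 is 15.
Interpolate: 14 + 0.6·(15 − 14) = 14 + 0.6·1 = 14.6.

14.60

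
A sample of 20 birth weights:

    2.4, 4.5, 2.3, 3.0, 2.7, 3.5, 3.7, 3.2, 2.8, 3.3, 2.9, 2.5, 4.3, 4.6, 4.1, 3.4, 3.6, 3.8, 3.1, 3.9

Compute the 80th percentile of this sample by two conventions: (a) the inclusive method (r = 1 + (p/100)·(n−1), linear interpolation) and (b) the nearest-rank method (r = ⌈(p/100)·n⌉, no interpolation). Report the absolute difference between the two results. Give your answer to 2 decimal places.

0.04

Sorted: 2.3, 2.4, 2.5, 2.7, 2.8, 2.9, 3.0, 3.1, 3.2, 3.3, 3.4, 3.5, 3.6, 3.7, 3.8, 3.9, 4.1, 4.3, 4.5, 4.6.
n = 20.
(a) r = 16.2; between ranks 16 (3.9) and 17 (4.1): 3.94.
(b) the nearest-rank method: rank 16 → 3.9.
|3.94 − 3.9| = 0.04.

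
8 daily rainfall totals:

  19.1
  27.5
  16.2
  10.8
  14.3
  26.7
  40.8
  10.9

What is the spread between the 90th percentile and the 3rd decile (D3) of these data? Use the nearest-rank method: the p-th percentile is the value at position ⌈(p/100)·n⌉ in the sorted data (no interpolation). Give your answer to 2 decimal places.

26.50

Sorted: 10.8, 10.9, 14.3, 16.2, 19.1, 26.7, 27.5, 40.8.
n = 8.
P30: rank ⌈30/100·8⌉ = 3 → 14.3.
P90: rank ⌈90/100·8⌉ = 8 → 40.8.
Difference: 40.8 − 14.3 = 26.5.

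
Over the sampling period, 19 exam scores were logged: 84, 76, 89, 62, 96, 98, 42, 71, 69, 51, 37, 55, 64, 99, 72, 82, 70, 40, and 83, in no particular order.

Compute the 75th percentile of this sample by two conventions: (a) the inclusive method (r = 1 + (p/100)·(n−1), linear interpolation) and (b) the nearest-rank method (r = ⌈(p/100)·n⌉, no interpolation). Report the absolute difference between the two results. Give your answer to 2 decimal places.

Sorted: 37, 40, 42, 51, 55, 62, 64, 69, 70, 71, 72, 76, 82, 83, 84, 89, 96, 98, 99.
n = 19.
(a) r = 14.5; between ranks 14 (83) and 15 (84): 83.5.
(b) the nearest-rank method: rank 15 → 84.
|83.5 − 84| = 0.5.

0.50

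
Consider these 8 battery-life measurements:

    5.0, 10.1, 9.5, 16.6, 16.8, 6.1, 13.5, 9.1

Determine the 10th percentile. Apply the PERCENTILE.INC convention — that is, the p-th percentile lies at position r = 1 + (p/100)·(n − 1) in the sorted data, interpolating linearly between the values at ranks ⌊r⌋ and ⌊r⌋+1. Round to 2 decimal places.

5.77

Sorted: 5.0, 6.1, 9.1, 9.5, 10.1, 13.5, 16.6, 16.8.
n = 8.
r = 1 + (10/100)·(8 − 1) = 1 + 0.7 = 1.7.
Rank 1 is 5.0 and rank 2 is 6.1.
Interpolate: 5.0 + 0.7·(6.1 − 5.0) = 5.0 + 0.7·1.1 = 5.77.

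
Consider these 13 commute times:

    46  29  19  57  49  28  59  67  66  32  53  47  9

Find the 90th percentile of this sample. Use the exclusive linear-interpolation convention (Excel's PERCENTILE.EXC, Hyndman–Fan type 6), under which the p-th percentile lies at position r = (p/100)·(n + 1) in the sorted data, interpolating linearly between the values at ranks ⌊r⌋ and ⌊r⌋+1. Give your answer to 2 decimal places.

66.60

Sorted: 9, 19, 28, 29, 32, 46, 47, 49, 53, 57, 59, 66, 67.
n = 13.
r = (90/100)·(13 + 1) = 12.6.
Rank 12 is 66 and rank 13 is 67.
Interpolate: 66 + 0.6·(67 − 66) = 66 + 0.6·1 = 66.6.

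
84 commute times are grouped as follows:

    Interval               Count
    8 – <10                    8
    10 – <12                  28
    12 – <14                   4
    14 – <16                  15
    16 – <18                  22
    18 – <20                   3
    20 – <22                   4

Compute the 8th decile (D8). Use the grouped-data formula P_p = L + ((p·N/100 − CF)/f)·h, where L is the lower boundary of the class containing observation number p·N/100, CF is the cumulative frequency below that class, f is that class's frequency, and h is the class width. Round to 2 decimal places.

17.11

N = 84; target position k = 80/100 · 84 = 67.2.
Cumulative frequencies: 8, 36, 40, 55, 77, 80, 84.
Observation 67.2 falls in the class 16 – <18.
L = 16, CF = 55, f = 22, h = 2.
P80 = 16 + ((67.2 − 55)/22)·2 = 16 + 1.10909 = 17.1091.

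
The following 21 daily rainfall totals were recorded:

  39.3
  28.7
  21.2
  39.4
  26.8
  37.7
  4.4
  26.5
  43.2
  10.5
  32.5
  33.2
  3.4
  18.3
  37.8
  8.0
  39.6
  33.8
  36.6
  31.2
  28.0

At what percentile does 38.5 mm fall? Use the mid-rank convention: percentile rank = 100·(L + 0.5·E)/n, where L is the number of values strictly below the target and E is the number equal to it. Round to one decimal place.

81.0

Sorted: 3.4, 4.4, 8.0, 10.5, 18.3, 21.2, 26.5, 26.8, 28.0, 28.7, 31.2, 32.5, 33.2, 33.8, 36.6, 37.7, 37.8, 39.3, 39.4, 39.6, 43.2.
Count below 38.5: L = 17; count equal: E = 0; n = 21.
Percentile rank = 100·(17 + 0.5·0)/21 = 100·17/21 = 80.95.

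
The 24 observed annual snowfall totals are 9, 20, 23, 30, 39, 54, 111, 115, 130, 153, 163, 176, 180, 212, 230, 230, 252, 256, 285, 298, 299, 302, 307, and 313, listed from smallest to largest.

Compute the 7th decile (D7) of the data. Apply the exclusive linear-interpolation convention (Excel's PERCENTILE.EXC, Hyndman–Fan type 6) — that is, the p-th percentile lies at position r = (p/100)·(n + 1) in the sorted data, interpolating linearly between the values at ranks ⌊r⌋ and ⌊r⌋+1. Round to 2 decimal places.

n = 24.
r = (70/100)·(24 + 1) = 17.5.
Rank 17 is 252 and rank 18 is 256.
Interpolate: 252 + 0.5·(256 − 252) = 252 + 0.5·4 = 254.

254.00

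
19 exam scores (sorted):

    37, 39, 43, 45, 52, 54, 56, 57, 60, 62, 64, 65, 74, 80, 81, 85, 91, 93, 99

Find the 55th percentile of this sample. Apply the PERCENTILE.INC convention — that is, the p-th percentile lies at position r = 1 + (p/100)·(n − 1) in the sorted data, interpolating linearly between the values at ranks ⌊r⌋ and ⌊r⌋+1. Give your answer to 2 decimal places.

n = 19.
r = 1 + (55/100)·(19 − 1) = 1 + 9.9 = 10.9.
Rank 10 is 62 and rank 11 is 64.
Interpolate: 62 + 0.9·(64 − 62) = 62 + 0.9·2 = 63.8.

63.80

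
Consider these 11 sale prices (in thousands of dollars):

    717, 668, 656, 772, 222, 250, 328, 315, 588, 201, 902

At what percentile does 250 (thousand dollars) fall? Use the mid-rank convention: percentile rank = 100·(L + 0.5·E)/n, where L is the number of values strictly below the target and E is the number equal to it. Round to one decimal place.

Sorted: 201, 222, 250, 315, 328, 588, 656, 668, 717, 772, 902.
Count below 250: L = 2; count equal: E = 1; n = 11.
Percentile rank = 100·(2 + 0.5·1)/11 = 100·2.5/11 = 22.73.

22.7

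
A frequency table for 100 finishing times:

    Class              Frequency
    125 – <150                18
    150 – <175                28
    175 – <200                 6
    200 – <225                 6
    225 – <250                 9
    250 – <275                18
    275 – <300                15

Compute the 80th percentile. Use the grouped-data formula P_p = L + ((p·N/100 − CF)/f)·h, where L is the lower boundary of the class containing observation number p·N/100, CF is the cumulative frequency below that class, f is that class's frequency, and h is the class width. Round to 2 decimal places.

268.06

N = 100; target position k = 80/100 · 100 = 80.
Cumulative frequencies: 18, 46, 52, 58, 67, 85, 100.
Observation 80 falls in the class 250 – <275.
L = 250, CF = 67, f = 18, h = 25.
P80 = 250 + ((80 − 67)/18)·25 = 250 + 18.0556 = 268.056.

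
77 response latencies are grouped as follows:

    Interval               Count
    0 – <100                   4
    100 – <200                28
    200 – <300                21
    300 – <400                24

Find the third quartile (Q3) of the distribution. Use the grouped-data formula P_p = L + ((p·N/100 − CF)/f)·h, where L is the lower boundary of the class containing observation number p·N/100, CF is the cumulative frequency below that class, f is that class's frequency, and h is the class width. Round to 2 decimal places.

N = 77; target position k = 75/100 · 77 = 57.75.
Cumulative frequencies: 4, 32, 53, 77.
Observation 57.75 falls in the class 300 – <400.
L = 300, CF = 53, f = 24, h = 100.
P75 = 300 + ((57.75 − 53)/24)·100 = 300 + 19.7917 = 319.792.

319.79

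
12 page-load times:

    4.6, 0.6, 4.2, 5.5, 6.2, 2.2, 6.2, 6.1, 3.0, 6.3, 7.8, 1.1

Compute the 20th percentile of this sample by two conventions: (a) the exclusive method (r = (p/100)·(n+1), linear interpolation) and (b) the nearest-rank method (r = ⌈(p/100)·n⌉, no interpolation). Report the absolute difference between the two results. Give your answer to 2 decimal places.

0.44

Sorted: 0.6, 1.1, 2.2, 3.0, 4.2, 4.6, 5.5, 6.1, 6.2, 6.2, 6.3, 7.8.
n = 12.
(a) r = 2.6; between ranks 2 (1.1) and 3 (2.2): 1.76.
(b) the nearest-rank method: rank 3 → 2.2.
|1.76 − 2.2| = 0.44.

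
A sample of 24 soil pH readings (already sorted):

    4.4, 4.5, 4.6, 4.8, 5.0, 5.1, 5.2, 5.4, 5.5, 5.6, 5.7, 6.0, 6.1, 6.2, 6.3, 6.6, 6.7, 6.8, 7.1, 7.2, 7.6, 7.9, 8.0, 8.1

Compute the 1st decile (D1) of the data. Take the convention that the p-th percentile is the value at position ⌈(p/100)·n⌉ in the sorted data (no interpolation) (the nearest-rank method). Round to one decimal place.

4.6

n = 24.
Position = ⌈10/100 · 24⌉ = ⌈2.4⌉ = 3.
The value at rank 3 is 4.6.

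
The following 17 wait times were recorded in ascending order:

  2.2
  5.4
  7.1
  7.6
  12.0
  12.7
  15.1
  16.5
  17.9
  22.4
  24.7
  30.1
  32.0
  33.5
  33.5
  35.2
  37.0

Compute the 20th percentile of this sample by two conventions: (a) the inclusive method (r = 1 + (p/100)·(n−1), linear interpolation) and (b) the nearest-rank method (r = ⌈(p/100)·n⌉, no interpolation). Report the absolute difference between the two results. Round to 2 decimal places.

0.88

n = 17.
(a) r = 4.2; between ranks 4 (7.6) and 5 (12.0): 8.48.
(b) the nearest-rank method: rank 4 → 7.6.
|8.48 − 7.6| = 0.88.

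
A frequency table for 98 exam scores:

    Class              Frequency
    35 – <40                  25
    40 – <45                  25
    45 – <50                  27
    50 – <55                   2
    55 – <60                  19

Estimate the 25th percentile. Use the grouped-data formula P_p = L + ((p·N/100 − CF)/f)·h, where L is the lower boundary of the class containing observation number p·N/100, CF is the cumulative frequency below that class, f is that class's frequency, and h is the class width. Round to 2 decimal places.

39.90

N = 98; target position k = 25/100 · 98 = 24.5.
Cumulative frequencies: 25, 50, 77, 79, 98.
Observation 24.5 falls in the class 35 – <40.
L = 35, CF = 0, f = 25, h = 5.
P25 = 35 + ((24.5 − 0)/25)·5 = 35 + 4.9 = 39.9.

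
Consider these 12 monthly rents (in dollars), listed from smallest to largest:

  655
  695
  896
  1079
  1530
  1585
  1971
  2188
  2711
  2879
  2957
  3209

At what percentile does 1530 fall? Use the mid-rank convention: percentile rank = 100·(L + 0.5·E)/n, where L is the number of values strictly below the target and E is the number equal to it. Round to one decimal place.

Count below 1530: L = 4; count equal: E = 1; n = 12.
Percentile rank = 100·(4 + 0.5·1)/12 = 100·4.5/12 = 37.5.

37.5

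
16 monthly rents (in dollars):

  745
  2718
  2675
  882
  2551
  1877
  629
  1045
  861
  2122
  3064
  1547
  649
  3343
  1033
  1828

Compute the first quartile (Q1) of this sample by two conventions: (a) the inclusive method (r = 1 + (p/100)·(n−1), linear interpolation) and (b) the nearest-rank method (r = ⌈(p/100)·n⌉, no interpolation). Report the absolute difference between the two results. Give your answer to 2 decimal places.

Sorted: 629, 649, 745, 861, 882, 1033, 1045, 1547, 1828, 1877, 2122, 2551, 2675, 2718, 3064, 3343.
n = 16.
(a) r = 4.75; between ranks 4 (861) and 5 (882): 876.75.
(b) the nearest-rank method: rank 4 → 861.
|876.75 − 861| = 15.75.

15.75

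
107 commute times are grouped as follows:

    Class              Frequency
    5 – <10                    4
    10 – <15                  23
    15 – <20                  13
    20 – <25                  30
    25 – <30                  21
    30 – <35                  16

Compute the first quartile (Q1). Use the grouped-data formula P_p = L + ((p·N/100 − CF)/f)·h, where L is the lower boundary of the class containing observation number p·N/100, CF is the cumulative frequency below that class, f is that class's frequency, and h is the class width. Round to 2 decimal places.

14.95

N = 107; target position k = 25/100 · 107 = 26.75.
Cumulative frequencies: 4, 27, 40, 70, 91, 107.
Observation 26.75 falls in the class 10 – <15.
L = 10, CF = 4, f = 23, h = 5.
P25 = 10 + ((26.75 − 4)/23)·5 = 10 + 4.94565 = 14.9457.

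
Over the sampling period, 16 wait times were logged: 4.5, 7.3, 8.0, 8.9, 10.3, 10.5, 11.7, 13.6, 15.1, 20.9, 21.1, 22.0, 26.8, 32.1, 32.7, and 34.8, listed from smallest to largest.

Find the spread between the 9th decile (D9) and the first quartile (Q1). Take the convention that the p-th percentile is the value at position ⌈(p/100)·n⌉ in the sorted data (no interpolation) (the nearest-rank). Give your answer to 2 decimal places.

23.80

n = 16.
P25: rank ⌈25/100·16⌉ = 4 → 8.9.
P90: rank ⌈90/100·16⌉ = 15 → 32.7.
Difference: 32.7 − 8.9 = 23.8.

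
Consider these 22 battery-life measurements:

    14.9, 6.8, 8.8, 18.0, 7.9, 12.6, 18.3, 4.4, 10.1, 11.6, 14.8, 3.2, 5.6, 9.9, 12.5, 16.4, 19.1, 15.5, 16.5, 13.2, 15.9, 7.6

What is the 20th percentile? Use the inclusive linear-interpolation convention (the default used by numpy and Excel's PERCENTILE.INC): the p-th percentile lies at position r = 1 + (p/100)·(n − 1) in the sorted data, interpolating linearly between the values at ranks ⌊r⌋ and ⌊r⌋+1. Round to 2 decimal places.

Sorted: 3.2, 4.4, 5.6, 6.8, 7.6, 7.9, 8.8, 9.9, 10.1, 11.6, 12.5, 12.6, 13.2, 14.8, 14.9, 15.5, 15.9, 16.4, 16.5, 18.0, 18.3, 19.1.
n = 22.
r = 1 + (20/100)·(22 − 1) = 1 + 4.2 = 5.2.
Rank 5 is 7.6 and rank 6 is 7.9.
Interpolate: 7.6 + 0.2·(7.9 − 7.6) = 7.6 + 0.2·0.3 = 7.66.

7.66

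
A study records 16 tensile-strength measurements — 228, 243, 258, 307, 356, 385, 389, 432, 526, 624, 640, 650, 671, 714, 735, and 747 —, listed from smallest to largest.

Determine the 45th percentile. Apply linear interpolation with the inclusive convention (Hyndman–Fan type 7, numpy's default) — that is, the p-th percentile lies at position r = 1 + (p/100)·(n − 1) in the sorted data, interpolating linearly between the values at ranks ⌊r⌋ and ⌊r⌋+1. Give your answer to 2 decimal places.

421.25

n = 16.
r = 1 + (45/100)·(16 − 1) = 1 + 6.75 = 7.75.
Rank 7 is 389 and rank 8 is 432.
Interpolate: 389 + 0.75·(432 − 389) = 389 + 0.75·43 = 421.25.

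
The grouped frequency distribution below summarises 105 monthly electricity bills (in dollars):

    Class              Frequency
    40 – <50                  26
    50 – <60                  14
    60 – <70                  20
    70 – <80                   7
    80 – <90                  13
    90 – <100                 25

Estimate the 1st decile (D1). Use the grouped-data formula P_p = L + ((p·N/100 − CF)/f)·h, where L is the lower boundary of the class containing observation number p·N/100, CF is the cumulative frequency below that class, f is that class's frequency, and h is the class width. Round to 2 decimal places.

N = 105; target position k = 10/100 · 105 = 10.5.
Cumulative frequencies: 26, 40, 60, 67, 80, 105.
Observation 10.5 falls in the class 40 – <50.
L = 40, CF = 0, f = 26, h = 10.
P10 = 40 + ((10.5 − 0)/26)·10 = 40 + 4.03846 = 44.0385.

44.04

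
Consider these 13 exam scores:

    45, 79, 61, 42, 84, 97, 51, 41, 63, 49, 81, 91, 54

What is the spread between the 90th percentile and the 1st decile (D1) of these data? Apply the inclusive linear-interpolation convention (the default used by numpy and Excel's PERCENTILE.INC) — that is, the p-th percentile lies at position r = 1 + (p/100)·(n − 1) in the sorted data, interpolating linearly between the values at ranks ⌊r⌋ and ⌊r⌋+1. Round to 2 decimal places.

Sorted: 41, 42, 45, 49, 51, 54, 61, 63, 79, 81, 84, 91, 97.
n = 13.
P10: r = 2.2; ranks 2–3 are 42, 45; interpolating gives 42.6.
P90: r = 11.8; ranks 11–12 are 84, 91; interpolating gives 89.6.
Difference: 89.6 − 42.6 = 47.

47.00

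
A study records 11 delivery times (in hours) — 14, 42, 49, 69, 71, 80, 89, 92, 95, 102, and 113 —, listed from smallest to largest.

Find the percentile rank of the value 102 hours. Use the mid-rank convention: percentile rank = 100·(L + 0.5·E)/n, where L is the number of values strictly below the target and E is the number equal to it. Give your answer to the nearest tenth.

Count below 102: L = 9; count equal: E = 1; n = 11.
Percentile rank = 100·(9 + 0.5·1)/11 = 100·9.5/11 = 86.36.

86.4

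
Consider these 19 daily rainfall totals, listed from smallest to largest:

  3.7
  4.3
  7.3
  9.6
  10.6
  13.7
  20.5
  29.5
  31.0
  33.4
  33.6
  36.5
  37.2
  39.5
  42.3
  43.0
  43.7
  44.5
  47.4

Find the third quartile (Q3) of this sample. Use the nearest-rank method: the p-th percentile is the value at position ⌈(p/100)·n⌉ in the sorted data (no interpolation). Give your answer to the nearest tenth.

42.3

n = 19.
Position = ⌈75/100 · 19⌉ = ⌈14.25⌉ = 15.
The value at rank 15 is 42.3.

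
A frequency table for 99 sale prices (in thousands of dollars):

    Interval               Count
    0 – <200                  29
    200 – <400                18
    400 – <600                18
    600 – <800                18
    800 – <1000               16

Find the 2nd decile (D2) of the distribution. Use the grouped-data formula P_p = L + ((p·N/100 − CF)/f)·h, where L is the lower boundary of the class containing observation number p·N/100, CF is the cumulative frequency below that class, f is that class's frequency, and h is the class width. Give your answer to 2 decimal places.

N = 99; target position k = 20/100 · 99 = 19.8.
Cumulative frequencies: 29, 47, 65, 83, 99.
Observation 19.8 falls in the class 0 – <200.
L = 0, CF = 0, f = 29, h = 200.
P20 = 0 + ((19.8 − 0)/29)·200 = 0 + 136.552 = 136.552.

136.55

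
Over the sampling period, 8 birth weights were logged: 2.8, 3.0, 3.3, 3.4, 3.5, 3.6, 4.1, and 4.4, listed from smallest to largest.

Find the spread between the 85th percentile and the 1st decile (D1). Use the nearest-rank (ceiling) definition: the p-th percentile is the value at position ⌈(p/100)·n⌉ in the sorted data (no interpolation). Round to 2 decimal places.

1.30

n = 8.
P10: rank ⌈10/100·8⌉ = 1 → 2.8.
P85: rank ⌈85/100·8⌉ = 7 → 4.1.
Difference: 4.1 − 2.8 = 1.3.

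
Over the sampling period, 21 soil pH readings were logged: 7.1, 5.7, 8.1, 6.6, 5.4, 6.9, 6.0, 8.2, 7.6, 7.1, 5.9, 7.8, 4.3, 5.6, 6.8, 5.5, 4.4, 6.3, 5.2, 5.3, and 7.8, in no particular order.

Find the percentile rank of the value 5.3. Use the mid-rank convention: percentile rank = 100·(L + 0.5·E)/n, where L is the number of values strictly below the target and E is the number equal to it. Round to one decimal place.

Sorted: 4.3, 4.4, 5.2, 5.3, 5.4, 5.5, 5.6, 5.7, 5.9, 6.0, 6.3, 6.6, 6.8, 6.9, 7.1, 7.1, 7.6, 7.8, 7.8, 8.1, 8.2.
Count below 5.3: L = 3; count equal: E = 1; n = 21.
Percentile rank = 100·(3 + 0.5·1)/21 = 100·3.5/21 = 16.67.

16.7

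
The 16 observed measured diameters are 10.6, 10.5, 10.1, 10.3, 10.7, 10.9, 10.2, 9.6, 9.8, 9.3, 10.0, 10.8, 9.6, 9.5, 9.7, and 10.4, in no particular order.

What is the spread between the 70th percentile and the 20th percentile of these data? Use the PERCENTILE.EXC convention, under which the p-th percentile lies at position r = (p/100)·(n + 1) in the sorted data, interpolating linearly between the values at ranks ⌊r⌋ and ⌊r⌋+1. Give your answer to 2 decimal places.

Sorted: 9.3, 9.5, 9.6, 9.6, 9.7, 9.8, 10.0, 10.1, 10.2, 10.3, 10.4, 10.5, 10.6, 10.7, 10.8, 10.9.
n = 16.
P20: r = 3.4; ranks 3–4 are 9.6, 9.6; interpolating gives 9.6.
P70: r = 11.9; ranks 11–12 are 10.4, 10.5; interpolating gives 10.49.
Difference: 10.49 − 9.6 = 0.89.

0.89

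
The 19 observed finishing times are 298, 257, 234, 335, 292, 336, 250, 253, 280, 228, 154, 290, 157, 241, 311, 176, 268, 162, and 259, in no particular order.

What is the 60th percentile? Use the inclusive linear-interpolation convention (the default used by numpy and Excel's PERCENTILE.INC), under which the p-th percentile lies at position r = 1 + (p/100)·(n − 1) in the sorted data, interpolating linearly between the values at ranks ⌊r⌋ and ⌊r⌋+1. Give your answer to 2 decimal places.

Sorted: 154, 157, 162, 176, 228, 234, 241, 250, 253, 257, 259, 268, 280, 290, 292, 298, 311, 335, 336.
n = 19.
r = 1 + (60/100)·(19 − 1) = 1 + 10.8 = 11.8.
Rank 11 is 259 and rank 12 is 268.
Interpolate: 259 + 0.8·(268 − 259) = 259 + 0.8·9 = 266.2.

266.20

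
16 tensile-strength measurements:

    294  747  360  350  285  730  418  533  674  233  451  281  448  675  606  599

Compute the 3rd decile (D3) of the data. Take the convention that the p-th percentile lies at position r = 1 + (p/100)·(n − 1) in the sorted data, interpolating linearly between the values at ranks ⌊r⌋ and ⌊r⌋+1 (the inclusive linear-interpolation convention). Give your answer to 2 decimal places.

Sorted: 233, 281, 285, 294, 350, 360, 418, 448, 451, 533, 599, 606, 674, 675, 730, 747.
n = 16.
r = 1 + (30/100)·(16 − 1) = 1 + 4.5 = 5.5.
Rank 5 is 350 and rank 6 is 360.
Interpolate: 350 + 0.5·(360 − 350) = 350 + 0.5·10 = 355.

355.00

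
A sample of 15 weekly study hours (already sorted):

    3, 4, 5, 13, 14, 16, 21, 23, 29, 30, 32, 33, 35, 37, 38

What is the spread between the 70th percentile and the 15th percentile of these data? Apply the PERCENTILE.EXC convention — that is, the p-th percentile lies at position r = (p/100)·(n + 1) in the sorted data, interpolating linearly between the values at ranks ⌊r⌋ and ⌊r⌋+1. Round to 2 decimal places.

n = 15.
P15: r = 2.4; ranks 2–3 are 4, 5; interpolating gives 4.4.
P70: r = 11.2; ranks 11–12 are 32, 33; interpolating gives 32.2.
Difference: 32.2 − 4.4 = 27.8.

27.80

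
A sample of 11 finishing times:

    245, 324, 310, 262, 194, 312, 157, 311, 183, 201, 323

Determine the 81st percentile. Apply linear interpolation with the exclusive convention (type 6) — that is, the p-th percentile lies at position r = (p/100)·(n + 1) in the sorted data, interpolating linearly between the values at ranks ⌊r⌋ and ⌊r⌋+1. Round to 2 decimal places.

319.92

Sorted: 157, 183, 194, 201, 245, 262, 310, 311, 312, 323, 324.
n = 11.
r = (81/100)·(11 + 1) = 9.72.
Rank 9 is 312 and rank 10 is 323.
Interpolate: 312 + 0.72·(323 − 312) = 312 + 0.72·11 = 319.92.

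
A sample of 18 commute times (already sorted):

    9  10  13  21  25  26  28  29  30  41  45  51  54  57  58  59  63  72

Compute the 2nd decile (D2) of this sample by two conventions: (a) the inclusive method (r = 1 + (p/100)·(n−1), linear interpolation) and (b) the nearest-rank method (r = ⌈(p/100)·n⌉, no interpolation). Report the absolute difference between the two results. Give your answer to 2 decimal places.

n = 18.
(a) r = 4.4; between ranks 4 (21) and 5 (25): 22.6.
(b) the nearest-rank method: rank 4 → 21.
|22.6 − 21| = 1.6.

1.60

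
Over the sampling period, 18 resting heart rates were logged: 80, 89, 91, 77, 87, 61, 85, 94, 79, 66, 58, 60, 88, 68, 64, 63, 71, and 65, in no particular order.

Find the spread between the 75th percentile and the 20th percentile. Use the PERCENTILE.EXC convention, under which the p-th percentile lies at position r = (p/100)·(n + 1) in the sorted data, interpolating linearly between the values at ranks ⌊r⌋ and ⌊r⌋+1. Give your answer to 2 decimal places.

24.65

Sorted: 58, 60, 61, 63, 64, 65, 66, 68, 71, 77, 79, 80, 85, 87, 88, 89, 91, 94.
n = 18.
P20: r = 3.8; ranks 3–4 are 61, 63; interpolating gives 62.6.
P75: r = 14.25; ranks 14–15 are 87, 88; interpolating gives 87.25.
Difference: 87.25 − 62.6 = 24.65.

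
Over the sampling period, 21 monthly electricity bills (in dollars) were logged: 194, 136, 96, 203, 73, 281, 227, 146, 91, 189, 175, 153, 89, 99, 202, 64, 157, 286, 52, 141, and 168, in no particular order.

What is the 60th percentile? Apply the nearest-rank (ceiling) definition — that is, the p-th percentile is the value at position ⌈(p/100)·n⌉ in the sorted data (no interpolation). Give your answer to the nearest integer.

Sorted: 52, 64, 73, 89, 91, 96, 99, 136, 141, 146, 153, 157, 168, 175, 189, 194, 202, 203, 227, 281, 286.
n = 21.
Position = ⌈60/100 · 21⌉ = ⌈12.6⌉ = 13.
The value at rank 13 is 168.

168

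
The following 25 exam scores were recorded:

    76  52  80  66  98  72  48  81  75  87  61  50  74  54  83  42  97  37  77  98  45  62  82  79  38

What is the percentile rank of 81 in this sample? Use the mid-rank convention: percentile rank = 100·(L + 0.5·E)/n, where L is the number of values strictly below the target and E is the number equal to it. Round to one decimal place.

74.0

Sorted: 37, 38, 42, 45, 48, 50, 52, 54, 61, 62, 66, 72, 74, 75, 76, 77, 79, 80, 81, 82, 83, 87, 97, 98, 98.
Count below 81: L = 18; count equal: E = 1; n = 25.
Percentile rank = 100·(18 + 0.5·1)/25 = 100·18.5/25 = 74.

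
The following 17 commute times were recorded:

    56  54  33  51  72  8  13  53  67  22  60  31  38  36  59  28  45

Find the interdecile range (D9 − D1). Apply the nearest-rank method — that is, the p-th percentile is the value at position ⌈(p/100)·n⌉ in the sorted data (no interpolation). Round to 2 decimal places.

54.00

Sorted: 8, 13, 22, 28, 31, 33, 36, 38, 45, 51, 53, 54, 56, 59, 60, 67, 72.
n = 17.
P10: rank ⌈10/100·17⌉ = 2 → 13.
P90: rank ⌈90/100·17⌉ = 16 → 67.
Difference: 67 − 13 = 54.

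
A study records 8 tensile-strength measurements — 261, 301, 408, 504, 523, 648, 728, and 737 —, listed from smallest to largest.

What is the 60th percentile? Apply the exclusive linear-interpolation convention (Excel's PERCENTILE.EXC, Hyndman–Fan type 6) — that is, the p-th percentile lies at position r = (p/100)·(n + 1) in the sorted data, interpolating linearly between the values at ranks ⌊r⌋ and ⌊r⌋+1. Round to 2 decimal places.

573.00

n = 8.
r = (60/100)·(8 + 1) = 5.4.
Rank 5 is 523 and rank 6 is 648.
Interpolate: 523 + 0.4·(648 − 523) = 523 + 0.4·125 = 573.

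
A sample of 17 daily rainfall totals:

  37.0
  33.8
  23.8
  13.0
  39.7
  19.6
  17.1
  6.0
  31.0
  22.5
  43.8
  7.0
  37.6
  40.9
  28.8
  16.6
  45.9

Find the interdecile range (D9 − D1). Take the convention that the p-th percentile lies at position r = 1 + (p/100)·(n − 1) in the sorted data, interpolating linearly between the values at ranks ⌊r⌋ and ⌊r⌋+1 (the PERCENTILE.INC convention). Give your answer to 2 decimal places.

Sorted: 6.0, 7.0, 13.0, 16.6, 17.1, 19.6, 22.5, 23.8, 28.8, 31.0, 33.8, 37.0, 37.6, 39.7, 40.9, 43.8, 45.9.
n = 17.
P10: r = 2.6; ranks 2–3 are 7.0, 13.0; interpolating gives 10.6.
P90: r = 15.4; ranks 15–16 are 40.9, 43.8; interpolating gives 42.06.
Difference: 42.06 − 10.6 = 31.46.

31.46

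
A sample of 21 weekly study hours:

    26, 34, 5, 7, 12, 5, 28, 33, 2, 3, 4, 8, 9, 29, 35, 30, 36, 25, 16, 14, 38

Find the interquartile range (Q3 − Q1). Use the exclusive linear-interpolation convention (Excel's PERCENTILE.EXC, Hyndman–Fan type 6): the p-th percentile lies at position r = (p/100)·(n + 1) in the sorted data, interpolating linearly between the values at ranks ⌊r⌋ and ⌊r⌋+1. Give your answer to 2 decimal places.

Sorted: 2, 3, 4, 5, 5, 7, 8, 9, 12, 14, 16, 25, 26, 28, 29, 30, 33, 34, 35, 36, 38.
n = 21.
P25: r = 5.5; ranks 5–6 are 5, 7; interpolating gives 6.
P75: r = 16.5; ranks 16–17 are 30, 33; interpolating gives 31.5.
Difference: 31.5 − 6 = 25.5.

25.50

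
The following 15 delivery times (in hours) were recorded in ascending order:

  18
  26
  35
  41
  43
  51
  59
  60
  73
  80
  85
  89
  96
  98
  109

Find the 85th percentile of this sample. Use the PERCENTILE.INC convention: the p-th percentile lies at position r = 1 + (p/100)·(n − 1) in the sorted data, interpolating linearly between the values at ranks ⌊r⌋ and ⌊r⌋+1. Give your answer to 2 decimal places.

n = 15.
r = 1 + (85/100)·(15 − 1) = 1 + 11.9 = 12.9.
Rank 12 is 89 and rank 13 is 96.
Interpolate: 89 + 0.9·(96 − 89) = 89 + 0.9·7 = 95.3.

95.30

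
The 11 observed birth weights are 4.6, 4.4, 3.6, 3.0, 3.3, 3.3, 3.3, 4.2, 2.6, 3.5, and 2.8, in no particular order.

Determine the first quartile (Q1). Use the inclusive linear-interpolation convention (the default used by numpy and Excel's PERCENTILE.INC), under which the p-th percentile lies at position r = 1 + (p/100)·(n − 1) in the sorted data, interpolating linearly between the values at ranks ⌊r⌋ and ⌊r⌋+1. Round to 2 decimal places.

Sorted: 2.6, 2.8, 3.0, 3.3, 3.3, 3.3, 3.5, 3.6, 4.2, 4.4, 4.6.
n = 11.
r = 1 + (25/100)·(11 − 1) = 1 + 2.5 = 3.5.
Rank 3 is 3.0 and rank 4 is 3.3.
Interpolate: 3.0 + 0.5·(3.3 − 3.0) = 3.0 + 0.5·0.3 = 3.15.

3.15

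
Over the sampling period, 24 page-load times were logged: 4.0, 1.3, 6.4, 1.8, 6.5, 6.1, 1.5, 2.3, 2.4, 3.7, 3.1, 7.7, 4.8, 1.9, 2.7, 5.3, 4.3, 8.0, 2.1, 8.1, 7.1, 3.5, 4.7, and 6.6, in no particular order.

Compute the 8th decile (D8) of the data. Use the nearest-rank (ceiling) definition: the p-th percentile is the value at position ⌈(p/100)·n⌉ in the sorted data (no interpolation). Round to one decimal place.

Sorted: 1.3, 1.5, 1.8, 1.9, 2.1, 2.3, 2.4, 2.7, 3.1, 3.5, 3.7, 4.0, 4.3, 4.7, 4.8, 5.3, 6.1, 6.4, 6.5, 6.6, 7.1, 7.7, 8.0, 8.1.
n = 24.
Position = ⌈80/100 · 24⌉ = ⌈19.2⌉ = 20.
The value at rank 20 is 6.6.

6.6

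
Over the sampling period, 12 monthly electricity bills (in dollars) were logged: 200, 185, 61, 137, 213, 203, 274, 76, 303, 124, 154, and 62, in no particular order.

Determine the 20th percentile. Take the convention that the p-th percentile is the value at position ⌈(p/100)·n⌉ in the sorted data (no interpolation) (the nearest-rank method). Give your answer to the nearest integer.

Sorted: 61, 62, 76, 124, 137, 154, 185, 200, 203, 213, 274, 303.
n = 12.
Position = ⌈20/100 · 12⌉ = ⌈2.4⌉ = 3.
The value at rank 3 is 76.

76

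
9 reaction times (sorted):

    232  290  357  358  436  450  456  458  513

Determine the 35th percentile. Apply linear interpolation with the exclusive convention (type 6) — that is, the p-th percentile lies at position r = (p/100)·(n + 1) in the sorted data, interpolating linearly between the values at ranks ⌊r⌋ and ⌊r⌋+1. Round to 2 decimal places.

357.50

n = 9.
r = (35/100)·(9 + 1) = 3.5.
Rank 3 is 357 and rank 4 is 358.
Interpolate: 357 + 0.5·(358 − 357) = 357 + 0.5·1 = 357.5.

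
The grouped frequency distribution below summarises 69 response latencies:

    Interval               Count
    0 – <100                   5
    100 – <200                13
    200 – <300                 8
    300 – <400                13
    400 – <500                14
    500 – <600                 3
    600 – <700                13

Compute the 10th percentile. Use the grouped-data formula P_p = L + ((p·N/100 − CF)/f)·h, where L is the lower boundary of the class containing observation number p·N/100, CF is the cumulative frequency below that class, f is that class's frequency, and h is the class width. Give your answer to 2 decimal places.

N = 69; target position k = 10/100 · 69 = 6.9.
Cumulative frequencies: 5, 18, 26, 39, 53, 56, 69.
Observation 6.9 falls in the class 100 – <200.
L = 100, CF = 5, f = 13, h = 100.
P10 = 100 + ((6.9 − 5)/13)·100 = 100 + 14.6154 = 114.615.

114.62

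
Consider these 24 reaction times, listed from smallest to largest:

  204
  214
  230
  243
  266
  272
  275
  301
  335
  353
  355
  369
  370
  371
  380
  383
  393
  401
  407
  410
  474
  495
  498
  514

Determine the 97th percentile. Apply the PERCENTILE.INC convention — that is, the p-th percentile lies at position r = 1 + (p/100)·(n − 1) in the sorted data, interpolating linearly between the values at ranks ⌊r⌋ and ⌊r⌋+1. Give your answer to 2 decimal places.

n = 24.
r = 1 + (97/100)·(24 − 1) = 1 + 22.31 = 23.31.
Rank 23 is 498 and rank 24 is 514.
Interpolate: 498 + 0.31·(514 − 498) = 498 + 0.31·16 = 502.96.

502.96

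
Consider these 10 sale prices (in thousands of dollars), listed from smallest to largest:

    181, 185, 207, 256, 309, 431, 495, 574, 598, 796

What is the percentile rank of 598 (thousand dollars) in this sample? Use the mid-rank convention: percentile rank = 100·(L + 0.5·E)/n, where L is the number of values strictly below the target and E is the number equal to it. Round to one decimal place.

85.0

Count below 598: L = 8; count equal: E = 1; n = 10.
Percentile rank = 100·(8 + 0.5·1)/10 = 100·8.5/10 = 85.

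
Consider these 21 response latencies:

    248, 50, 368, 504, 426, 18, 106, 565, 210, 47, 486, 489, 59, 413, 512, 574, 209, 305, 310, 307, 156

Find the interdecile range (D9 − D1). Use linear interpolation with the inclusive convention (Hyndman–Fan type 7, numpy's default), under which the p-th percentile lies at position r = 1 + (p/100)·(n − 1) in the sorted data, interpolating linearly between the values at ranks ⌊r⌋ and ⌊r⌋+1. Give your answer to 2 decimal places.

462.00

Sorted: 18, 47, 50, 59, 106, 156, 209, 210, 248, 305, 307, 310, 368, 413, 426, 486, 489, 504, 512, 565, 574.
n = 21.
P10: r = 3 (integer) → 50.
P90: r = 19 (integer) → 512.
Difference: 512 − 50 = 462.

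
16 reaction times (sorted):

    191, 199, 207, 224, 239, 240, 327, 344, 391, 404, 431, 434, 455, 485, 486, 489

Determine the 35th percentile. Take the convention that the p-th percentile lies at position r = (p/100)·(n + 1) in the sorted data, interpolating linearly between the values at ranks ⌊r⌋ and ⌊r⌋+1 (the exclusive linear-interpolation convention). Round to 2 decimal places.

239.95

n = 16.
r = (35/100)·(16 + 1) = 5.95.
Rank 5 is 239 and rank 6 is 240.
Interpolate: 239 + 0.95·(240 − 239) = 239 + 0.95·1 = 239.95.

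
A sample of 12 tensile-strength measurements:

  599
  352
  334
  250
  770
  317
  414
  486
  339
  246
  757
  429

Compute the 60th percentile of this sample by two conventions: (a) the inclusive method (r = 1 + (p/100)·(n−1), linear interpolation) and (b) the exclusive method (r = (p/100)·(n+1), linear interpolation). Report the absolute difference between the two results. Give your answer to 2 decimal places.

Sorted: 246, 250, 317, 334, 339, 352, 414, 429, 486, 599, 757, 770.
n = 12.
(a) r = 7.6; between ranks 7 (414) and 8 (429): 423.
(b) r = 7.8; between ranks 7 (414) and 8 (429): 426.
|423 − 426| = 3.

3.00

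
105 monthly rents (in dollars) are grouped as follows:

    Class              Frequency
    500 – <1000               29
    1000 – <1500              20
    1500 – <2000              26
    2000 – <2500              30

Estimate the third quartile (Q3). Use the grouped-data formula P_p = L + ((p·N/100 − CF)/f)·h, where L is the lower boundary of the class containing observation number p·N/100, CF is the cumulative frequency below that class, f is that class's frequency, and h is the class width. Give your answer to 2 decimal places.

2062.50

N = 105; target position k = 75/100 · 105 = 78.75.
Cumulative frequencies: 29, 49, 75, 105.
Observation 78.75 falls in the class 2000 – <2500.
L = 2000, CF = 75, f = 30, h = 500.
P75 = 2000 + ((78.75 − 75)/30)·500 = 2000 + 62.5 = 2062.5.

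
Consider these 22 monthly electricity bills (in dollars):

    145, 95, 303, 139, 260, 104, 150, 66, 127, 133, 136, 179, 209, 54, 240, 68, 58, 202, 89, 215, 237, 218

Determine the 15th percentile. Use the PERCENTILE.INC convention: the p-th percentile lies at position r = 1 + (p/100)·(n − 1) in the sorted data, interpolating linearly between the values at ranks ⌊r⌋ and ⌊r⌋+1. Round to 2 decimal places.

Sorted: 54, 58, 66, 68, 89, 95, 104, 127, 133, 136, 139, 145, 150, 179, 202, 209, 215, 218, 237, 240, 260, 303.
n = 22.
r = 1 + (15/100)·(22 − 1) = 1 + 3.15 = 4.15.
Rank 4 is 68 and rank 5 is 89.
Interpolate: 68 + 0.15·(89 − 68) = 68 + 0.15·21 = 71.15.

71.15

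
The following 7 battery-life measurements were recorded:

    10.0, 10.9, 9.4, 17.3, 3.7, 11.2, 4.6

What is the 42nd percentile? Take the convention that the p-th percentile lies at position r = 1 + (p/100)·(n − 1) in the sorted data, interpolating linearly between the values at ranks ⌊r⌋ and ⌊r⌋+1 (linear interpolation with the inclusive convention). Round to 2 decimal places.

9.71

Sorted: 3.7, 4.6, 9.4, 10.0, 10.9, 11.2, 17.3.
n = 7.
r = 1 + (42/100)·(7 − 1) = 1 + 2.52 = 3.52.
Rank 3 is 9.4 and rank 4 is 10.0.
Interpolate: 9.4 + 0.52·(10.0 − 9.4) = 9.4 + 0.52·0.6 = 9.712.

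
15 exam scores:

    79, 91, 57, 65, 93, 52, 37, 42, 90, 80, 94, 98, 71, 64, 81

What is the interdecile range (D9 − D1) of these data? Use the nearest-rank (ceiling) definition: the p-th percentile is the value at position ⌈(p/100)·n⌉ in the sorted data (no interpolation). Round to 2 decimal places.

52.00

Sorted: 37, 42, 52, 57, 64, 65, 71, 79, 80, 81, 90, 91, 93, 94, 98.
n = 15.
P10: rank ⌈10/100·15⌉ = 2 → 42.
P90: rank ⌈90/100·15⌉ = 14 → 94.
Difference: 94 − 42 = 52.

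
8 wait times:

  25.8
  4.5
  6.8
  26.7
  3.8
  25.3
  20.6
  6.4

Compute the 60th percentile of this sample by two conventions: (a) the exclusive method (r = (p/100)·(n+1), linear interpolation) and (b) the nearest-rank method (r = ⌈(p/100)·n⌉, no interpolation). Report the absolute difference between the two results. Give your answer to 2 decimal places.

1.88

Sorted: 3.8, 4.5, 6.4, 6.8, 20.6, 25.3, 25.8, 26.7.
n = 8.
(a) r = 5.4; between ranks 5 (20.6) and 6 (25.3): 22.48.
(b) the nearest-rank method: rank 5 → 20.6.
|22.48 − 20.6| = 1.88.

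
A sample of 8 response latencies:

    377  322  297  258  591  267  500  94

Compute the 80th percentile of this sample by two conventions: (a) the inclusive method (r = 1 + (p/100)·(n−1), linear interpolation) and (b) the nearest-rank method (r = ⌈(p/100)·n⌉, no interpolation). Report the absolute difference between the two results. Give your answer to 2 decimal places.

Sorted: 94, 258, 267, 297, 322, 377, 500, 591.
n = 8.
(a) r = 6.6; between ranks 6 (377) and 7 (500): 450.8.
(b) the nearest-rank method: rank 7 → 500.
|450.8 − 500| = 49.2.

49.20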